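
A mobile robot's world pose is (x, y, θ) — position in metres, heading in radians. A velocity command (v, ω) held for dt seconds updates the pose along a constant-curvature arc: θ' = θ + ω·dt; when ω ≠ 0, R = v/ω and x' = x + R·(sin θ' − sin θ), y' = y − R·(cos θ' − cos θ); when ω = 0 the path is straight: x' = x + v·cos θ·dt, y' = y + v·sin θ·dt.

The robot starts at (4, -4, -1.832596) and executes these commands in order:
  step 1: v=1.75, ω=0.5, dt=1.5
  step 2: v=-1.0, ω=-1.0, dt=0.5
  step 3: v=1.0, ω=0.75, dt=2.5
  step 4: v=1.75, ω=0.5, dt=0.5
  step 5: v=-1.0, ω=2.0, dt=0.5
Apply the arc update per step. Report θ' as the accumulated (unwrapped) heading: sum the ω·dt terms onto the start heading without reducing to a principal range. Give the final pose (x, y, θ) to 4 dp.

(6.4465, -7.4194, 1.5424)

step 1: θ'=-1.0826 (R=3.5000) → pose (4.2896, -6.5475, -1.0826)
step 2: θ'=-1.5826 (R=1.0000) → pose (4.1729, -6.0667, -1.5826)
step 3: θ'=0.2924 (R=1.3333) → pose (5.8904, -7.3591, 0.2924)
step 4: θ'=0.5424 (R=3.5000) → pose (6.6882, -7.0053, 0.5424)
step 5: θ'=1.5424 (R=-0.5000) → pose (6.4465, -7.4194, 1.5424)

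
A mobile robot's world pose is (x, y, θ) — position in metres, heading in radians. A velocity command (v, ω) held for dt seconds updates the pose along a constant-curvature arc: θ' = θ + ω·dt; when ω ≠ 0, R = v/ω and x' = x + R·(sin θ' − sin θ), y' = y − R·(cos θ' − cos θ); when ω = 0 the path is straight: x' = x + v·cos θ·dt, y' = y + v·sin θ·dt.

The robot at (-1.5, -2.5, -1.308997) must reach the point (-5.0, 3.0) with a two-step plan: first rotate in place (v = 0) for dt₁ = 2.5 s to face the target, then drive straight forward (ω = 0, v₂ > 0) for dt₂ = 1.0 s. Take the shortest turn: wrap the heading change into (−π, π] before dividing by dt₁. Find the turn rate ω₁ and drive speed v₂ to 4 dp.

ω₁ = -1.1347, v₂ = 6.5192

heading to target = atan2(3−-2.5, -5−-1.5) = 2.1375
Δθ = wrap(2.1375 − -1.3090) = -2.8367; ω₁ = Δθ/dt₁ = -1.1347
distance = √((-5−-1.5)² + (3−-2.5)²) = 6.5192; v₂ = distance/dt₂ = 6.5192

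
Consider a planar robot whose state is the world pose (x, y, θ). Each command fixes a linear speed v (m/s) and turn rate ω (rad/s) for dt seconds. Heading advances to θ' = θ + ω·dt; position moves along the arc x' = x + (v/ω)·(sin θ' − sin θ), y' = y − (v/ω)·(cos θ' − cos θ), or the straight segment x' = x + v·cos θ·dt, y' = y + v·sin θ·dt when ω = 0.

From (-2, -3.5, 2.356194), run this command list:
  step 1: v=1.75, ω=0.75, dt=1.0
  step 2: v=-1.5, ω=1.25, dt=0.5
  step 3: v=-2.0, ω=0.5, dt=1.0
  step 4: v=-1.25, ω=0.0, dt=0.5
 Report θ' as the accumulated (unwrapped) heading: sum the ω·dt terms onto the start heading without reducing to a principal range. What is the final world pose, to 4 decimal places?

step 1: θ'=3.1062 (R=2.3333) → pose (-3.5673, -2.8180, 3.1062)
step 2: θ'=3.7312 (R=-1.2000) → pose (-2.8576, -2.6162, 3.7312)
step 3: θ'=4.2312 (R=-4.0000) → pose (-1.5360, -1.1429, 4.2312)
step 4: θ'=4.2312 (straight) → pose (-1.2467, -0.5889, 4.2312)

(-1.2467, -0.5889, 4.2312)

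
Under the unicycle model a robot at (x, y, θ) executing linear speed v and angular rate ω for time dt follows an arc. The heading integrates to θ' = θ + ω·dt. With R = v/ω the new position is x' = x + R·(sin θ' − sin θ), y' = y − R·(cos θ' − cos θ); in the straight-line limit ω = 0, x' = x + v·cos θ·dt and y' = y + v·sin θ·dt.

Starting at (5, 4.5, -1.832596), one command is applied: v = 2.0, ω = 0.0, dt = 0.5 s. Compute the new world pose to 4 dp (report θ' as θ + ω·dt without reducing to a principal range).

(4.7412, 3.5341, -1.8326)

θ' = -1.8326 + 0.0·0.5 = -1.8326
ω = 0 → straight: x' = 5 + 2.0·cos(-1.8326)·0.5 = 4.7412
y' = 4.5 + 2.0·sin(-1.8326)·0.5 = 3.5341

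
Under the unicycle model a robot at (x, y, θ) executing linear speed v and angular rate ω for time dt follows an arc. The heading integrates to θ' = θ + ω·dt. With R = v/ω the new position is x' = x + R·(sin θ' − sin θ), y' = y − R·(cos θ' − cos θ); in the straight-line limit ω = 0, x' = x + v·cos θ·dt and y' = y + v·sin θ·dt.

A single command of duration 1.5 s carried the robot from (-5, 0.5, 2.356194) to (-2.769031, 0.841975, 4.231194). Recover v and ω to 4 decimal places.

v = -1.7500, ω = 1.2500

Δθ = 4.231194 − 2.356194 = 1.875000
ω = Δθ/dt = 1.875000/1.5 = 1.2500
R = Δx/(sin θ' − sin θ) = -1.4000
v = R·ω = -1.4000·1.2500 = -1.7500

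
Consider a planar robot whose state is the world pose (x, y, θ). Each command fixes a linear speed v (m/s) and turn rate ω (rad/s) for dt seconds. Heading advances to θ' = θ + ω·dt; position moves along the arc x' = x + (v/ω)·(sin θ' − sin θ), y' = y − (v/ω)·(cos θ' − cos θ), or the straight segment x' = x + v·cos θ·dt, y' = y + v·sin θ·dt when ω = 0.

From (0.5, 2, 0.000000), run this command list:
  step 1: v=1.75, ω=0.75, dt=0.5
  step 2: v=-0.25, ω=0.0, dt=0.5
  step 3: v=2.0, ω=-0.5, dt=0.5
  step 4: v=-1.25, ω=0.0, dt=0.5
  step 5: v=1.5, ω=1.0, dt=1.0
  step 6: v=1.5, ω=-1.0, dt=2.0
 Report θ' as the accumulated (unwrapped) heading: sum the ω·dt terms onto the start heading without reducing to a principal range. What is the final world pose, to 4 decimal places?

step 1: θ'=0.3750 (R=2.3333) → pose (1.3546, 2.1621, 0.3750)
step 2: θ'=0.3750 (straight) → pose (1.2383, 2.1164, 0.3750)
step 3: θ'=0.1250 (R=-4.0000) → pose (2.2047, 2.3631, 0.1250)
step 4: θ'=0.1250 (straight) → pose (1.5846, 2.2852, 0.1250)
step 5: θ'=1.1250 (R=1.5000) → pose (2.7510, 3.1267, 1.1250)
step 6: θ'=-0.8750 (R=-1.5000) → pose (5.2557, 3.4415, -0.8750)

(5.2557, 3.4415, -0.8750)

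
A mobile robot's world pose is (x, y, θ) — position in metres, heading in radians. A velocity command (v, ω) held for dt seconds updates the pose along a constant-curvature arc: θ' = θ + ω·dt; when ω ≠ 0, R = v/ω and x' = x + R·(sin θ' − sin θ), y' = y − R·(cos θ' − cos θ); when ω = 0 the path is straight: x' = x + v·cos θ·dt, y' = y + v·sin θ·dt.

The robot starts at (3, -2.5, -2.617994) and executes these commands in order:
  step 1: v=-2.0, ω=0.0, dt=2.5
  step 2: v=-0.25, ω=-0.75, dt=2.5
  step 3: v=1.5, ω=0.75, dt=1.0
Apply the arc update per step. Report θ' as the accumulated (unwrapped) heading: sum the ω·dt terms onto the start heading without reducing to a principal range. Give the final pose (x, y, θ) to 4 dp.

step 1: θ'=-2.6180 (straight) → pose (7.3301, 0.0000, -2.6180)
step 2: θ'=-4.4930 (R=0.3333) → pose (7.8221, -0.2161, -4.4930)
step 3: θ'=-3.7430 (R=2.0000) → pose (7.0017, 0.9977, -3.7430)

(7.0017, 0.9977, -3.7430)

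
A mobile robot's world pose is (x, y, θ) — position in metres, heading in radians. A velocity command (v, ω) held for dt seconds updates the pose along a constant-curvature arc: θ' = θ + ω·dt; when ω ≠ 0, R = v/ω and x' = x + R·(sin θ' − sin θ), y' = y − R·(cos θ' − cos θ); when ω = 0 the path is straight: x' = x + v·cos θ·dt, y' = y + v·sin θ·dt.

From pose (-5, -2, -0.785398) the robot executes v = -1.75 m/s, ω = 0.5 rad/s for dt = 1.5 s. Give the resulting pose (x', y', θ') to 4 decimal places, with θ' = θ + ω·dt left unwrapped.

θ' = -0.7854 + 0.5·1.5 = -0.0354
R = v/ω = -1.75/0.5 = -3.5000
x' = -5 + -3.5000·(sin -0.0354 − sin -0.7854) = -7.3510
y' = -2 − -3.5000·(cos -0.0354 − cos -0.7854) = -0.9771

(-7.3510, -0.9771, -0.0354)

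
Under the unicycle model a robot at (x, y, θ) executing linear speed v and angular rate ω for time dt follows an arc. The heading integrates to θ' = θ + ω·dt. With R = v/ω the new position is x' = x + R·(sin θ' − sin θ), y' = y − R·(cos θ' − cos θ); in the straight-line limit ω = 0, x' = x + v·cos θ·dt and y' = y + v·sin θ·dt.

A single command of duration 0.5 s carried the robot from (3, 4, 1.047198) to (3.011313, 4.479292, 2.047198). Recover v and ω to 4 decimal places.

v = 1.0000, ω = 2.0000

Δθ = 2.047198 − 1.047198 = 1.000000
ω = Δθ/dt = 1.000000/0.5 = 2.0000
R = −Δy/(cos θ' − cos θ) = 0.5000
v = R·ω = 0.5000·2.0000 = 1.0000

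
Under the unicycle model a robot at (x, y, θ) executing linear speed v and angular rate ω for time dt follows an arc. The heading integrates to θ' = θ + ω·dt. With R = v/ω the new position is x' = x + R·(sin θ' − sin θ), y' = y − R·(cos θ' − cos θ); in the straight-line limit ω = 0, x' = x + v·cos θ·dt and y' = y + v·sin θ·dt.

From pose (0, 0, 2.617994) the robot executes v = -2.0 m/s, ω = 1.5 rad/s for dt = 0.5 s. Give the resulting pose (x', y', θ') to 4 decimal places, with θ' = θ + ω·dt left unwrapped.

θ' = 2.6180 + 1.5·0.5 = 3.3680
R = v/ω = -2.0/1.5 = -1.3333
x' = 0 + -1.3333·(sin 3.3680 − sin 2.6180) = 0.9660
y' = 0 − -1.3333·(cos 3.3680 − cos 2.6180) = -0.1446

(0.9660, -0.1446, 3.3680)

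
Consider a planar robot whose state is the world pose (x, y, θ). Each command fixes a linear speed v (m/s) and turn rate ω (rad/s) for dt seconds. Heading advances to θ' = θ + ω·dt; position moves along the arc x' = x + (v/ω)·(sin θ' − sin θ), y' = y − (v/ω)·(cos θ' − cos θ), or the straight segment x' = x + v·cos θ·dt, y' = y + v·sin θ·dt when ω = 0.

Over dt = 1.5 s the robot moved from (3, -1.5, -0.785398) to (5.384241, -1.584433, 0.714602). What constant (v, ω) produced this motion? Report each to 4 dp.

v = 1.7500, ω = 1.0000

Δθ = 0.714602 − -0.785398 = 1.500000
ω = Δθ/dt = 1.500000/1.5 = 1.0000
R = Δx/(sin θ' − sin θ) = 1.7500
v = R·ω = 1.7500·1.0000 = 1.7500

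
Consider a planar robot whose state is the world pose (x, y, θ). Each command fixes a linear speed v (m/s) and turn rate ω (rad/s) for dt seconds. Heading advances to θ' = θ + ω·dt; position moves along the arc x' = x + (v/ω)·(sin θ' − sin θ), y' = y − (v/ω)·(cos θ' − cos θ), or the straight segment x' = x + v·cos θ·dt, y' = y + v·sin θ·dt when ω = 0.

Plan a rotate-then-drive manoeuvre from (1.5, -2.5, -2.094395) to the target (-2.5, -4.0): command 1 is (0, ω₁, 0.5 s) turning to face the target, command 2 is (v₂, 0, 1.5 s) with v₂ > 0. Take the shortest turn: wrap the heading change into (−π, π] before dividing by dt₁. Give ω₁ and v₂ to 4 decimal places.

ω₁ = -1.3769, v₂ = 2.8480

heading to target = atan2(-4−-2.5, -2.5−1.5) = -2.7828
Δθ = wrap(-2.7828 − -2.0944) = -0.6884; ω₁ = Δθ/dt₁ = -1.3769
distance = √((-2.5−1.5)² + (-4−-2.5)²) = 4.2720; v₂ = distance/dt₂ = 2.8480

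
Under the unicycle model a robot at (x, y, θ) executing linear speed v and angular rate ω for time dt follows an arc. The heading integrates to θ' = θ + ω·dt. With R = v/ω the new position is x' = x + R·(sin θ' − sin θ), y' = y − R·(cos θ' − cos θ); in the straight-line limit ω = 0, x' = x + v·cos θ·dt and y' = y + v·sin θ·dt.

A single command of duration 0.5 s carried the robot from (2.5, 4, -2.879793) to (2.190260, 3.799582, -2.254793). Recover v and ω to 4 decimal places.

v = 0.7500, ω = 1.2500

Δθ = -2.254793 − -2.879793 = 0.625000
ω = Δθ/dt = 0.625000/0.5 = 1.2500
R = Δx/(sin θ' − sin θ) = 0.6000
v = R·ω = 0.6000·1.2500 = 0.7500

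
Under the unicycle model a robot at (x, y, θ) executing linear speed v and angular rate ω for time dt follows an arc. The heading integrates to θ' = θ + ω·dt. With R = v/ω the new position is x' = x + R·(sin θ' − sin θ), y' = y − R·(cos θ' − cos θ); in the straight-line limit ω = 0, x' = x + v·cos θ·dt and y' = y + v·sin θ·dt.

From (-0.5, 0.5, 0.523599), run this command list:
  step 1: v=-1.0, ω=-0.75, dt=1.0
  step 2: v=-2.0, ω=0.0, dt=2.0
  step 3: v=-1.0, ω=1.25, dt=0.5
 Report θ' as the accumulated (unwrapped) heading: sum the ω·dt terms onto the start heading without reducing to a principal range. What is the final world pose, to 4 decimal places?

step 1: θ'=-0.2264 (R=1.3333) → pose (-1.4660, 0.3554, -0.2264)
step 2: θ'=-0.2264 (straight) → pose (-5.3639, 1.2533, -0.2264)
step 3: θ'=0.3986 (R=-0.8000) → pose (-5.8540, 1.2110, 0.3986)

(-5.8540, 1.2110, 0.3986)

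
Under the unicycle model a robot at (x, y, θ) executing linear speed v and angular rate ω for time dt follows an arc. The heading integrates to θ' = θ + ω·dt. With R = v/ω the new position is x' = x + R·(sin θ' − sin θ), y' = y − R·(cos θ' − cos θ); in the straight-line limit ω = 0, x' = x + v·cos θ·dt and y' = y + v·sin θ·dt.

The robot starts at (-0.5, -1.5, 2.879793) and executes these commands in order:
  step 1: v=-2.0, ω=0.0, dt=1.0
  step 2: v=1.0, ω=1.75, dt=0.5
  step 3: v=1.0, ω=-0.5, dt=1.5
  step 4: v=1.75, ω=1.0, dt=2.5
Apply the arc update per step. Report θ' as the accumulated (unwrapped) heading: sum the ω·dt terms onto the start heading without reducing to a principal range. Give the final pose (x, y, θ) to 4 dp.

step 1: θ'=2.8798 (straight) → pose (1.4319, -2.0176, 2.8798)
step 2: θ'=3.7548 (R=0.5714) → pose (0.9551, -2.1023, 3.7548)
step 3: θ'=3.0048 (R=-2.0000) → pose (-0.4686, -2.4480, 3.0048)
step 4: θ'=5.5048 (R=1.7500) → pose (-1.9360, -5.4277, 5.5048)

(-1.9360, -5.4277, 5.5048)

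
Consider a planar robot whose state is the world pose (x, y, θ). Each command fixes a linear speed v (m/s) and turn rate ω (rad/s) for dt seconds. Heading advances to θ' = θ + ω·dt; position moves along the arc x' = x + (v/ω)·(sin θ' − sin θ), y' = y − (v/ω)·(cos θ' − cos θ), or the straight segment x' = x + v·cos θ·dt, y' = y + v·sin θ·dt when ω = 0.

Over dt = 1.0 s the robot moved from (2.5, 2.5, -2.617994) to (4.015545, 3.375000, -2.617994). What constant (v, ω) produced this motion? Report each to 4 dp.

Δθ = -2.617994 − -2.617994 = 0.000000
ω = Δθ/dt = 0.000000/1.0 = 0.0000
ω = 0 → v = (Δx·cos θ + Δy·sin θ)/dt = -1.7500

v = -1.7500, ω = 0.0000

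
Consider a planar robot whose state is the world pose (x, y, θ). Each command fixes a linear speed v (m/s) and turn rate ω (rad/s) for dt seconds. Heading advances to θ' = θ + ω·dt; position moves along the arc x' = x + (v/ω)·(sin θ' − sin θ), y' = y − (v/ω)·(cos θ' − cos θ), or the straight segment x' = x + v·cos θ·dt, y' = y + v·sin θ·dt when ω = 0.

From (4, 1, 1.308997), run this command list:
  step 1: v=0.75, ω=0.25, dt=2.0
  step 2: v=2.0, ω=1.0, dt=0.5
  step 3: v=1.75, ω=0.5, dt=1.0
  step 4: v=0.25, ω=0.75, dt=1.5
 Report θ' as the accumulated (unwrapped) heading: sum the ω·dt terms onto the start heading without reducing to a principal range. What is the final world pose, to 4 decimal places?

step 1: θ'=1.8090 (R=3.0000) → pose (4.0175, 2.4843, 1.8090)
step 2: θ'=2.3090 (R=2.0000) → pose (3.5533, 3.3583, 2.3090)
step 3: θ'=2.8090 (R=3.5000) → pose (2.1072, 4.3112, 2.8090)
step 4: θ'=3.9340 (R=0.3333) → pose (1.7610, 4.2301, 3.9340)

(1.7610, 4.2301, 3.9340)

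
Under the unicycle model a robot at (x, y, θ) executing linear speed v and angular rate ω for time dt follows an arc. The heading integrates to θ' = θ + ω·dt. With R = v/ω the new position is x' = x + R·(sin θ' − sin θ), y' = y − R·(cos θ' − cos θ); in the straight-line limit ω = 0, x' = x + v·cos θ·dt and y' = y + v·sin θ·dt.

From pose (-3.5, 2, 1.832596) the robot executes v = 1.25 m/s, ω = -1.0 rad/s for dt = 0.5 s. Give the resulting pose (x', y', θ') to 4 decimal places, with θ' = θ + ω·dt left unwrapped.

θ' = 1.8326 + -1.0·0.5 = 1.3326
R = v/ω = 1.25/-1.0 = -1.2500
x' = -3.5 + -1.2500·(sin 1.3326 − sin 1.8326) = -3.5073
y' = 2 − -1.2500·(cos 1.3326 − cos 1.8326) = 2.6185

(-3.5073, 2.6185, 1.3326)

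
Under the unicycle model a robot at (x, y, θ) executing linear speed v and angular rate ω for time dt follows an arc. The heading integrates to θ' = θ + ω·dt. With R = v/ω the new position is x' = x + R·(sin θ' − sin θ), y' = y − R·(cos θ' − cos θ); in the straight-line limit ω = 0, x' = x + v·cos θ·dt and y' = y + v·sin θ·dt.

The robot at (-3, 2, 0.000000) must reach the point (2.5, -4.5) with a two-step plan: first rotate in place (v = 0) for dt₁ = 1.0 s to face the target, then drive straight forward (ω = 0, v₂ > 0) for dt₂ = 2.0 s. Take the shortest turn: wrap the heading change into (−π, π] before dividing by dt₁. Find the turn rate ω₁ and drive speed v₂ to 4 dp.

heading to target = atan2(-4.5−2, 2.5−-3) = -0.8685
Δθ = wrap(-0.8685 − 0.0000) = -0.8685; ω₁ = Δθ/dt₁ = -0.8685
distance = √((2.5−-3)² + (-4.5−2)²) = 8.5147; v₂ = distance/dt₂ = 4.2573

ω₁ = -0.8685, v₂ = 4.2573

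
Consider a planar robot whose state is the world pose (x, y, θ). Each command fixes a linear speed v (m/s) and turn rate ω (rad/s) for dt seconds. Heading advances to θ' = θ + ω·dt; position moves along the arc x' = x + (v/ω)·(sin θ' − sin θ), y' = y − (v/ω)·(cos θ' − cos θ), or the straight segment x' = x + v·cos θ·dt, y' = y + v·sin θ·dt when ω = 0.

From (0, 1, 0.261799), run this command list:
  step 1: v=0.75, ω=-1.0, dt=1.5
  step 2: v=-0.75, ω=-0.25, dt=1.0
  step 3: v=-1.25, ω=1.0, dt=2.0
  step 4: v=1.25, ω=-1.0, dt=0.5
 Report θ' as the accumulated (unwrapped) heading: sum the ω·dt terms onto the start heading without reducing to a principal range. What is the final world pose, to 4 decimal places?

(-0.5117, 2.3992, 0.0118)

step 1: θ'=-1.2382 (R=-0.7500) → pose (0.9030, 0.5204, -1.2382)
step 2: θ'=-1.4882 (R=3.0000) → pose (0.7488, 1.2524, -1.4882)
step 3: θ'=0.5118 (R=-1.2500) → pose (-1.1091, 2.2391, 0.5118)
step 4: θ'=0.0118 (R=-1.2500) → pose (-0.5117, 2.3992, 0.0118)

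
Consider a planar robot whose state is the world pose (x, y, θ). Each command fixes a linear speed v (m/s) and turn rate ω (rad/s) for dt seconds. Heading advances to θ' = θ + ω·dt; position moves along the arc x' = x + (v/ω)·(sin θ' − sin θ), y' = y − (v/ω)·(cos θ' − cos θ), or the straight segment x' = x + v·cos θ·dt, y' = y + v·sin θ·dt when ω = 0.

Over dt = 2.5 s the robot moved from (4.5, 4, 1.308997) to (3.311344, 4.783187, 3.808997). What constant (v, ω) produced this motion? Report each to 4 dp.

v = 0.7500, ω = 1.0000

Δθ = 3.808997 − 1.308997 = 2.500000
ω = Δθ/dt = 2.500000/2.5 = 1.0000
R = Δx/(sin θ' − sin θ) = 0.7500
v = R·ω = 0.7500·1.0000 = 0.7500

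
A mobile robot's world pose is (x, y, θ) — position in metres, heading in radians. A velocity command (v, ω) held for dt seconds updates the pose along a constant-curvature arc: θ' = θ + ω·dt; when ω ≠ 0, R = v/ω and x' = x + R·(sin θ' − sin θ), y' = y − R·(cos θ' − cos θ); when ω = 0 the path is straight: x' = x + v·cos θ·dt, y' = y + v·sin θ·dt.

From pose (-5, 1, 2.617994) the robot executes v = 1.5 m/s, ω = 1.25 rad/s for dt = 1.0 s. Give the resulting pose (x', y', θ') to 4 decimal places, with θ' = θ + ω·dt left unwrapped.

θ' = 2.6180 + 1.25·1.0 = 3.8680
R = v/ω = 1.5/1.25 = 1.2000
x' = -5 + 1.2000·(sin 3.8680 − sin 2.6180) = -6.3970
y' = 1 − 1.2000·(cos 3.8680 − cos 2.6180) = 0.8579

(-6.3970, 0.8579, 3.8680)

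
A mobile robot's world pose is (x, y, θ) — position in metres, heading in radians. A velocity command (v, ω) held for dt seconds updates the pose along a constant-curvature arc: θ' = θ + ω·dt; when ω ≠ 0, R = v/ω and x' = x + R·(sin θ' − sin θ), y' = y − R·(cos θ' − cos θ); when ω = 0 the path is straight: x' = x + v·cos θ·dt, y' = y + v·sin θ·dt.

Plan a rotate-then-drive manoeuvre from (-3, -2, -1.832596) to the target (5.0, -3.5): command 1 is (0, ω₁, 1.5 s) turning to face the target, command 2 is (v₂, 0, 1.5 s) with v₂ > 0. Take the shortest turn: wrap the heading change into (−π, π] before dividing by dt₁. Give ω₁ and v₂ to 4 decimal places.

heading to target = atan2(-3.5−-2, 5−-3) = -0.1853
Δθ = wrap(-0.1853 − -1.8326) = 1.6472; ω₁ = Δθ/dt₁ = 1.0982
distance = √((5−-3)² + (-3.5−-2)²) = 8.1394; v₂ = distance/dt₂ = 5.4263

ω₁ = 1.0982, v₂ = 5.4263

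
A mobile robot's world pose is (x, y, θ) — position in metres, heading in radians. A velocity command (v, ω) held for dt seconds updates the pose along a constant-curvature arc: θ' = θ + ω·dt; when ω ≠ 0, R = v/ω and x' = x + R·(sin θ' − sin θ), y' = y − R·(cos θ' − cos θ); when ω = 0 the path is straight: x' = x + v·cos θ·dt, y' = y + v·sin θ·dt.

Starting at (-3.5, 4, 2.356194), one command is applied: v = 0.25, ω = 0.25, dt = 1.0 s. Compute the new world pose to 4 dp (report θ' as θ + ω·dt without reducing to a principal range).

θ' = 2.3562 + 0.25·1.0 = 2.6062
R = v/ω = 0.25/0.25 = 1.0000
x' = -3.5 + 1.0000·(sin 2.6062 − sin 2.3562) = -3.6969
y' = 4 − 1.0000·(cos 2.6062 − cos 2.3562) = 4.1530

(-3.6969, 4.1530, 2.6062)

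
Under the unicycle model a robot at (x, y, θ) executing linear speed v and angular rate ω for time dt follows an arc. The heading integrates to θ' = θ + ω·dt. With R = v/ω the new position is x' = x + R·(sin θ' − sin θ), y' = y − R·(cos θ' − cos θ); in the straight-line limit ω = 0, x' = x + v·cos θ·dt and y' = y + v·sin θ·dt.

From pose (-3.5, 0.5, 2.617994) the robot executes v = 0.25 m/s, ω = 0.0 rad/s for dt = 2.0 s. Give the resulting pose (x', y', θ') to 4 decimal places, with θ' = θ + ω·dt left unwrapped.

θ' = 2.6180 + 0.0·2.0 = 2.6180
ω = 0 → straight: x' = -3.5 + 0.25·cos(2.6180)·2.0 = -3.9330
y' = 0.5 + 0.25·sin(2.6180)·2.0 = 0.7500

(-3.9330, 0.7500, 2.6180)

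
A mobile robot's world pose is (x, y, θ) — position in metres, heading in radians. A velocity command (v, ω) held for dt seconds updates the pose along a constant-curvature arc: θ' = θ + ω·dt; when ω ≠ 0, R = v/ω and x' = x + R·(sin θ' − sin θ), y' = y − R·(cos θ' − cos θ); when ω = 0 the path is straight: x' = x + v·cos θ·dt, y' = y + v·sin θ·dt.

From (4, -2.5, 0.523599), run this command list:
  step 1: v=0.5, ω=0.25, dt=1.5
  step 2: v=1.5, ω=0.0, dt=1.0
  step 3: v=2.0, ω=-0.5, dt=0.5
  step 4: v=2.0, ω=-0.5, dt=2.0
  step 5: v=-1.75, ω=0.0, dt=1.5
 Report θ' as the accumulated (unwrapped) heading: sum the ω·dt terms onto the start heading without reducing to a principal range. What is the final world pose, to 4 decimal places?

(7.5411, 1.3286, -0.3514)

step 1: θ'=0.8986 (R=2.0000) → pose (4.5649, -2.0134, 0.8986)
step 2: θ'=0.8986 (straight) → pose (5.4990, -0.8397, 0.8986)
step 3: θ'=0.6486 (R=-4.0000) → pose (6.2125, -0.1428, 0.6486)
step 4: θ'=-0.3514 (R=-4.0000) → pose (10.0056, 0.4251, -0.3514)
step 5: θ'=-0.3514 (straight) → pose (7.5411, 1.3286, -0.3514)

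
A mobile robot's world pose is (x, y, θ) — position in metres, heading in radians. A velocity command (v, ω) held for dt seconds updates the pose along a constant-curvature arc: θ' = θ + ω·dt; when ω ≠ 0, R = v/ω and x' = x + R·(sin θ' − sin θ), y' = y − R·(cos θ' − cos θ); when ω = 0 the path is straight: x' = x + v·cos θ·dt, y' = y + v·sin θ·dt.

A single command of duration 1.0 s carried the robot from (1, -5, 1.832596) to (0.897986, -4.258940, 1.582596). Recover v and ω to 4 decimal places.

v = 0.7500, ω = -0.2500

Δθ = 1.582596 − 1.832596 = -0.250000
ω = Δθ/dt = -0.250000/1.0 = -0.2500
R = −Δy/(cos θ' − cos θ) = -3.0000
v = R·ω = -3.0000·-0.2500 = 0.7500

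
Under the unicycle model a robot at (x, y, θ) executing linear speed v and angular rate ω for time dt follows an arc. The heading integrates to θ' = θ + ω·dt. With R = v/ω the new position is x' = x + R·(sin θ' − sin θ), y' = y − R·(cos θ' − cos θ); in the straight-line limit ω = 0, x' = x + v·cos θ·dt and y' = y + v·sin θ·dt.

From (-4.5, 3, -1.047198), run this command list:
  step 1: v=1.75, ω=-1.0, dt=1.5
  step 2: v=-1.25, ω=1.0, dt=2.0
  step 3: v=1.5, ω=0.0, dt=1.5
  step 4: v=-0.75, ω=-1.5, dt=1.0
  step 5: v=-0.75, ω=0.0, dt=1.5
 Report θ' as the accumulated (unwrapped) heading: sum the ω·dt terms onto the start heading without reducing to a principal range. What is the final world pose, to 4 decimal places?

step 1: θ'=-2.5472 (R=-1.7500) → pose (-5.0355, 0.6751, -2.5472)
step 2: θ'=-0.5472 (R=-1.2500) → pose (-5.0852, 2.7782, -0.5472)
step 3: θ'=-0.5472 (straight) → pose (-3.1637, 1.6076, -0.5472)
step 4: θ'=-2.0472 (R=0.5000) → pose (-3.3479, 2.2639, -2.0472)
step 5: θ'=-2.0472 (straight) → pose (-2.8320, 3.2636, -2.0472)

(-2.8320, 3.2636, -2.0472)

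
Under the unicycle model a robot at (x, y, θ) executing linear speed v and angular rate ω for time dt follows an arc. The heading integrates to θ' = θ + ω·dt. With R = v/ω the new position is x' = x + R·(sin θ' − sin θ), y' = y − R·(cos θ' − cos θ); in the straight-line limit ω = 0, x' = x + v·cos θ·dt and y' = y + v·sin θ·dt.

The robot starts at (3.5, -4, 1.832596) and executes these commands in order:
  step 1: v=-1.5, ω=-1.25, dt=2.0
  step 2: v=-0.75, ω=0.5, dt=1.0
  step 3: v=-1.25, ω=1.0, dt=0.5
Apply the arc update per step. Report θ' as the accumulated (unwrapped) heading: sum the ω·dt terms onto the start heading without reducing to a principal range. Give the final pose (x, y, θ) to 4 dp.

(0.3033, -5.0032, 0.3326)

step 1: θ'=-0.6674 (R=1.2000) → pose (1.5982, -5.2531, -0.6674)
step 2: θ'=-0.1674 (R=-1.5000) → pose (0.9197, -4.9522, -0.1674)
step 3: θ'=0.3326 (R=-1.2500) → pose (0.3033, -5.0032, 0.3326)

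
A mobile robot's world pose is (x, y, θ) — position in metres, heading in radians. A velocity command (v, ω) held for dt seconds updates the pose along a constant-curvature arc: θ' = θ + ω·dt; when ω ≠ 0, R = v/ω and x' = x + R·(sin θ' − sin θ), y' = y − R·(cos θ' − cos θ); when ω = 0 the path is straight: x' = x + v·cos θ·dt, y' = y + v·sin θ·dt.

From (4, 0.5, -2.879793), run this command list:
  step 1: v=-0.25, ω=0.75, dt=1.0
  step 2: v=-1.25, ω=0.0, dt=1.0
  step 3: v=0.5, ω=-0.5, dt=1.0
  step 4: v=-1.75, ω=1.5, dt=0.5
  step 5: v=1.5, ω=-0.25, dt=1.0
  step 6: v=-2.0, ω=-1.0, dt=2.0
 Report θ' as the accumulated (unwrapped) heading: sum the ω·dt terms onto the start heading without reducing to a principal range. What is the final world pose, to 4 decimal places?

step 1: θ'=-2.1298 (R=-0.3333) → pose (4.1963, 0.6452, -2.1298)
step 2: θ'=-2.1298 (straight) → pose (4.8592, 1.7049, -2.1298)
step 3: θ'=-2.6298 (R=-1.0000) → pose (4.5012, 1.3634, -2.6298)
step 4: θ'=-1.8798 (R=-1.1667) → pose (5.0412, 2.0258, -1.8798)
step 5: θ'=-2.1298 (R=-6.0000) → pose (4.4121, 0.6684, -2.1298)
step 6: θ'=-4.1298 (R=2.0000) → pose (7.7778, 0.7081, -4.1298)

(7.7778, 0.7081, -4.1298)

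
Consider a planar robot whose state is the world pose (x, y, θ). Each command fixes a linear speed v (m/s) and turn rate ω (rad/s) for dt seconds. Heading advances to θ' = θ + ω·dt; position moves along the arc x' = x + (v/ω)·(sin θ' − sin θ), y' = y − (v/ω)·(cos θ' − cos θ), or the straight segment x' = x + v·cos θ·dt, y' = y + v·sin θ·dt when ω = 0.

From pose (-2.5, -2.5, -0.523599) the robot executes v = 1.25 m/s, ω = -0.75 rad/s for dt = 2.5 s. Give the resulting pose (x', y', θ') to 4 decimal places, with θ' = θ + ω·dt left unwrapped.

θ' = -0.5236 + -0.75·2.5 = -2.3986
R = v/ω = 1.25/-0.75 = -1.6667
x' = -2.5 + -1.6667·(sin -2.3986 − sin -0.5236) = -2.2058
y' = -2.5 − -1.6667·(cos -2.3986 − cos -0.5236) = -5.1708

(-2.2058, -5.1708, -2.3986)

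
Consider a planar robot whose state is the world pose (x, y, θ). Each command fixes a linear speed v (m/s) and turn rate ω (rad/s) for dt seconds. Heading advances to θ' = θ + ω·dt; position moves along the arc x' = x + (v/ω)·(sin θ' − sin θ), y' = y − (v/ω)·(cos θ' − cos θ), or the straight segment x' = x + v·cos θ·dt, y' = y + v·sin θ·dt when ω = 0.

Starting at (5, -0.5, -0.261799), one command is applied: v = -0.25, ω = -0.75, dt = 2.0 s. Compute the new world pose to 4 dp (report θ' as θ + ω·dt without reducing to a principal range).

θ' = -0.2618 + -0.75·2.0 = -1.7618
R = v/ω = -0.25/-0.75 = 0.3333
x' = 5 + 0.3333·(sin -1.7618 − sin -0.2618) = 4.7590
y' = -0.5 − 0.3333·(cos -1.7618 − cos -0.2618) = -0.1147

(4.7590, -0.1147, -1.7618)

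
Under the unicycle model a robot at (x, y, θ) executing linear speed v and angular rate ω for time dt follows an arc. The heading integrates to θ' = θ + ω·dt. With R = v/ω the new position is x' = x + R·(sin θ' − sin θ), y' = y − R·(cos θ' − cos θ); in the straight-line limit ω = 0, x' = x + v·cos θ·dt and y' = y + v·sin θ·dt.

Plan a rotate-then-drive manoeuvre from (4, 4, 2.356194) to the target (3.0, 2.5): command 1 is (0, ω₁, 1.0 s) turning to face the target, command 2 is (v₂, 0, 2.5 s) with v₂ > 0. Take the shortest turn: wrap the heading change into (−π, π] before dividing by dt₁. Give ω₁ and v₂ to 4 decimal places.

ω₁ = 1.7682, v₂ = 0.7211

heading to target = atan2(2.5−4, 3−4) = -2.1588
Δθ = wrap(-2.1588 − 2.3562) = 1.7682; ω₁ = Δθ/dt₁ = 1.7682
distance = √((3−4)² + (2.5−4)²) = 1.8028; v₂ = distance/dt₂ = 0.7211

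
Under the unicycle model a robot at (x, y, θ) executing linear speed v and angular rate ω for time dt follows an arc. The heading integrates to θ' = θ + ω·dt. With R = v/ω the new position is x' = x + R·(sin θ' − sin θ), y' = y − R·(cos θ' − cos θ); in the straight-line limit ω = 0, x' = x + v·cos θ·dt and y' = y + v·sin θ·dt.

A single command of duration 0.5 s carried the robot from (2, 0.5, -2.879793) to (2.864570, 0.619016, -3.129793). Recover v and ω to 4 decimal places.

v = -1.7500, ω = -0.5000

Δθ = -3.129793 − -2.879793 = -0.250000
ω = Δθ/dt = -0.250000/0.5 = -0.5000
R = Δx/(sin θ' − sin θ) = 3.5000
v = R·ω = 3.5000·-0.5000 = -1.7500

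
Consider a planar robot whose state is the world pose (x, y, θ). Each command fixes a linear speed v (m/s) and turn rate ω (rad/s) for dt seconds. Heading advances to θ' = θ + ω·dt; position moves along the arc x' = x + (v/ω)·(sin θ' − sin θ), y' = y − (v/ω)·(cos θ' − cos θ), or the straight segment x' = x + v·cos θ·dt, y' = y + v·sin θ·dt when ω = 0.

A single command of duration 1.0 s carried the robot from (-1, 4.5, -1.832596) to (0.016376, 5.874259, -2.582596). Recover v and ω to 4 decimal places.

Δθ = -2.582596 − -1.832596 = -0.750000
ω = Δθ/dt = -0.750000/1.0 = -0.7500
R = −Δy/(cos θ' − cos θ) = 2.3333
v = R·ω = 2.3333·-0.7500 = -1.7500

v = -1.7500, ω = -0.7500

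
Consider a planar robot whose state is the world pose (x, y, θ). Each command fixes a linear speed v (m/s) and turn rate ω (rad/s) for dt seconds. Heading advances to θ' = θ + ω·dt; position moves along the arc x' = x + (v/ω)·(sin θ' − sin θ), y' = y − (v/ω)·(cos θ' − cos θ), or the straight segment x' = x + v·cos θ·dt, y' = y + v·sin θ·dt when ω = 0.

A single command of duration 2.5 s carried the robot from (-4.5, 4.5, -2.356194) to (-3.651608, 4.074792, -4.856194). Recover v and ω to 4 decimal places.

Δθ = -4.856194 − -2.356194 = -2.500000
ω = Δθ/dt = -2.500000/2.5 = -1.0000
R = Δx/(sin θ' − sin θ) = 0.5000
v = R·ω = 0.5000·-1.0000 = -0.5000

v = -0.5000, ω = -1.0000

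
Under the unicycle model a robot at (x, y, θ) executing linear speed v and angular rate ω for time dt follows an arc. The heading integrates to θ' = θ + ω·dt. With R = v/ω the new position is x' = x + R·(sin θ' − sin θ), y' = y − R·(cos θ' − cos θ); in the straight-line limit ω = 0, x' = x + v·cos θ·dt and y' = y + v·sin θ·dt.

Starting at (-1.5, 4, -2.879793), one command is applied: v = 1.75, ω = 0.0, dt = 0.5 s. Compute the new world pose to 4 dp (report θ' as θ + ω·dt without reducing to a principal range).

θ' = -2.8798 + 0.0·0.5 = -2.8798
ω = 0 → straight: x' = -1.5 + 1.75·cos(-2.8798)·0.5 = -2.3452
y' = 4 + 1.75·sin(-2.8798)·0.5 = 3.7735

(-2.3452, 3.7735, -2.8798)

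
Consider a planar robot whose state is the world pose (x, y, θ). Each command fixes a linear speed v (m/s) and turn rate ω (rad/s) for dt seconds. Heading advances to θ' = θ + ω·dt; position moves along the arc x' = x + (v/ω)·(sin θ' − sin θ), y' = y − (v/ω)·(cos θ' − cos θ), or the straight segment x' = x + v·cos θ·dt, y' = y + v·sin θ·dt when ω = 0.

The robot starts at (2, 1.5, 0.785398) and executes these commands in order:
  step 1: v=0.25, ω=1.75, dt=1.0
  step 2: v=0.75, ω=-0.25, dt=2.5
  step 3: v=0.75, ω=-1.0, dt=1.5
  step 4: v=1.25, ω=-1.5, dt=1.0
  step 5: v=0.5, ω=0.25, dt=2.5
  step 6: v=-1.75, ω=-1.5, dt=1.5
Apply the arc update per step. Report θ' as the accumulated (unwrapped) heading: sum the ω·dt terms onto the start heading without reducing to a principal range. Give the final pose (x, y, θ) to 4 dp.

(3.2564, 4.9863, -2.7146)

step 1: θ'=2.5354 (R=0.1429) → pose (1.9804, 1.7184, 2.5354)
step 2: θ'=1.9104 (R=-3.0000) → pose (0.8609, 3.1845, 1.9104)
step 3: θ'=0.4104 (R=-0.7500) → pose (1.2689, 4.1221, 0.4104)
step 4: θ'=-1.0896 (R=-0.8333) → pose (2.3401, 3.7437, -1.0896)
step 5: θ'=-0.4646 (R=2.0000) → pose (3.2168, 2.8813, -0.4646)
step 6: θ'=-2.7146 (R=1.1667) → pose (3.2564, 4.9863, -2.7146)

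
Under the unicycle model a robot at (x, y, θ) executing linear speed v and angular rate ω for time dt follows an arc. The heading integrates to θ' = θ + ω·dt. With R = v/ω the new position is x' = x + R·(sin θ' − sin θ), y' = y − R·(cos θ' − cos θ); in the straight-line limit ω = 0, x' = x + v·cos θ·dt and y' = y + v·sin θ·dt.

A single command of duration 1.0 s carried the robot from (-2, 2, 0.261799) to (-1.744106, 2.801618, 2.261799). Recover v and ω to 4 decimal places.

v = 1.0000, ω = 2.0000

Δθ = 2.261799 − 0.261799 = 2.000000
ω = Δθ/dt = 2.000000/1.0 = 2.0000
R = −Δy/(cos θ' − cos θ) = 0.5000
v = R·ω = 0.5000·2.0000 = 1.0000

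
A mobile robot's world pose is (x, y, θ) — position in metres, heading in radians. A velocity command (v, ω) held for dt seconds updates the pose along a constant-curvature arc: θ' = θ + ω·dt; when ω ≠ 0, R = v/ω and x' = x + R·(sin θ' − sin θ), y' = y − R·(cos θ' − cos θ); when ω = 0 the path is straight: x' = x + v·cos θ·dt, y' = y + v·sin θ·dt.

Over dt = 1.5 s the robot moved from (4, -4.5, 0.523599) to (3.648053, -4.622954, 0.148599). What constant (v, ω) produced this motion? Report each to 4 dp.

v = -0.2500, ω = -0.2500

Δθ = 0.148599 − 0.523599 = -0.375000
ω = Δθ/dt = -0.375000/1.5 = -0.2500
R = Δx/(sin θ' − sin θ) = 1.0000
v = R·ω = 1.0000·-0.2500 = -0.2500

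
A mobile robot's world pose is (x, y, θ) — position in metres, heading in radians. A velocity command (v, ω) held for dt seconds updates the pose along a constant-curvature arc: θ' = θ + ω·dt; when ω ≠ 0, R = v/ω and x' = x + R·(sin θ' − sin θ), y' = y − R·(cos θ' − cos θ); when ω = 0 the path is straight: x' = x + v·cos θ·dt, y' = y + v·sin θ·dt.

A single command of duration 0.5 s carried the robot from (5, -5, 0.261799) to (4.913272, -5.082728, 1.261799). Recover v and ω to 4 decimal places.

Δθ = 1.261799 − 0.261799 = 1.000000
ω = Δθ/dt = 1.000000/0.5 = 2.0000
R = Δx/(sin θ' − sin θ) = -0.1250
v = R·ω = -0.1250·2.0000 = -0.2500

v = -0.2500, ω = 2.0000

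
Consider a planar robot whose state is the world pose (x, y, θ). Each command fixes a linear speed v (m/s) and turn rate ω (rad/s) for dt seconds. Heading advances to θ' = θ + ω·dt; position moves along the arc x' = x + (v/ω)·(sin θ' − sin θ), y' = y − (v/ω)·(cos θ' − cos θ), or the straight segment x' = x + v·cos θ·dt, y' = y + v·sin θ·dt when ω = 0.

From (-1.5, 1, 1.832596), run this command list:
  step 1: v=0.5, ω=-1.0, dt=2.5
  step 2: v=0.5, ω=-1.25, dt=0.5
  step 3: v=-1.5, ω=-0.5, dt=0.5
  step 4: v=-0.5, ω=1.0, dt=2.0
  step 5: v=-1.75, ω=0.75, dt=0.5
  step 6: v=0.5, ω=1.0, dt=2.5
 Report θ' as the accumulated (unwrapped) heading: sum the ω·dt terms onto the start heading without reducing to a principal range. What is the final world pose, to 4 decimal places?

(-2.5654, 2.7959, 3.3326)

step 1: θ'=-0.6674 (R=-0.5000) → pose (-0.7076, 1.5221, -0.6674)
step 2: θ'=-1.2924 (R=-0.4000) → pose (-0.5705, 1.3179, -1.2924)
step 3: θ'=-1.5424 (R=3.0000) → pose (-0.6848, 2.0571, -1.5424)
step 4: θ'=0.4576 (R=-0.5000) → pose (-1.4055, 2.4915, 0.4576)
step 5: θ'=0.8326 (R=-2.3333) → pose (-2.1006, 1.9685, 0.8326)
step 6: θ'=3.3326 (R=0.5000) → pose (-2.5654, 2.7959, 3.3326)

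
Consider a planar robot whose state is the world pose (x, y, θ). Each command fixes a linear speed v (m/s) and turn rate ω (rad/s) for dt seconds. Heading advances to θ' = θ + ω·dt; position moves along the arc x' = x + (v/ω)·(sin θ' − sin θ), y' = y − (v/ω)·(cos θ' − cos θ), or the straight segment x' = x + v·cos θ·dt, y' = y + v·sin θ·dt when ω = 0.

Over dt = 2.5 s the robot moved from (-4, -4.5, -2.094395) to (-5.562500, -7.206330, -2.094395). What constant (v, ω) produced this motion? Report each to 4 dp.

v = 1.2500, ω = 0.0000

Δθ = -2.094395 − -2.094395 = 0.000000
ω = Δθ/dt = 0.000000/2.5 = 0.0000
ω = 0 → v = (Δx·cos θ + Δy·sin θ)/dt = 1.2500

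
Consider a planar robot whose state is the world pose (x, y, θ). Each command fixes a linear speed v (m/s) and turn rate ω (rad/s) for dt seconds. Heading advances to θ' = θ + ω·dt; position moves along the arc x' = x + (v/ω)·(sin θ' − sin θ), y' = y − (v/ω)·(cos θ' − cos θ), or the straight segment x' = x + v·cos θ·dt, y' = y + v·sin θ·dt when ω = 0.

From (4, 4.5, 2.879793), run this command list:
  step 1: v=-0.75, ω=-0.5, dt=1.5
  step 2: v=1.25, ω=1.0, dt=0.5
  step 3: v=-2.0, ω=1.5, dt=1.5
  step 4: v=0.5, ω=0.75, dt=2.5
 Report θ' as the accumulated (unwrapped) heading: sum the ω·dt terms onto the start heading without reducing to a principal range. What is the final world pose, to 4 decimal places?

(7.3638, 5.1754, 6.7548)

step 1: θ'=2.1298 (R=1.5000) → pose (4.8835, 3.8466, 2.1298)
step 2: θ'=2.6298 (R=1.2500) → pose (4.4359, 4.2735, 2.6298)
step 3: θ'=4.8798 (R=-1.3333) → pose (6.4036, 5.6582, 4.8798)
step 4: θ'=6.7548 (R=0.6667) → pose (7.3638, 5.1754, 6.7548)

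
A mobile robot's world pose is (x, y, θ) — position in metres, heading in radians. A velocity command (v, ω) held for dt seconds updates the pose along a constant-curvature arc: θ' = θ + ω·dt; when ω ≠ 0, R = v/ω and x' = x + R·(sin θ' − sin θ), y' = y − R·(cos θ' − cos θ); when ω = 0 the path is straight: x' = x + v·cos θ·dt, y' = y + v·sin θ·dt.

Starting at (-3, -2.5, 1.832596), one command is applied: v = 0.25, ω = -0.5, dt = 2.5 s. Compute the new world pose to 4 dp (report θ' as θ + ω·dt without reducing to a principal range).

(-2.7921, -1.9531, 0.5826)

θ' = 1.8326 + -0.5·2.5 = 0.5826
R = v/ω = 0.25/-0.5 = -0.5000
x' = -3 + -0.5000·(sin 0.5826 − sin 1.8326) = -2.7921
y' = -2.5 − -0.5000·(cos 0.5826 − cos 1.8326) = -1.9531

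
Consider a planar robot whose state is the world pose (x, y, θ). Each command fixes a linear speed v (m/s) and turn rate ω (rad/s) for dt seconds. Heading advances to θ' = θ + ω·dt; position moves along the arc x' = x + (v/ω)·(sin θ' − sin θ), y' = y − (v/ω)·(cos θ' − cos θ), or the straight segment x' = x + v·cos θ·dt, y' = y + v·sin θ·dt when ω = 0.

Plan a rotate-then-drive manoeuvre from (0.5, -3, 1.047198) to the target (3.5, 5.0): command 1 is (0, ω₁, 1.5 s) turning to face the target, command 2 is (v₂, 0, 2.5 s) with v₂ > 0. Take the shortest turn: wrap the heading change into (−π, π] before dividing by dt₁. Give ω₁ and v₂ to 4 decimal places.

ω₁ = 0.1099, v₂ = 3.4176

heading to target = atan2(5−-3, 3.5−0.5) = 1.2120
Δθ = wrap(1.2120 − 1.0472) = 0.1648; ω₁ = Δθ/dt₁ = 0.1099
distance = √((3.5−0.5)² + (5−-3)²) = 8.5440; v₂ = distance/dt₂ = 3.4176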